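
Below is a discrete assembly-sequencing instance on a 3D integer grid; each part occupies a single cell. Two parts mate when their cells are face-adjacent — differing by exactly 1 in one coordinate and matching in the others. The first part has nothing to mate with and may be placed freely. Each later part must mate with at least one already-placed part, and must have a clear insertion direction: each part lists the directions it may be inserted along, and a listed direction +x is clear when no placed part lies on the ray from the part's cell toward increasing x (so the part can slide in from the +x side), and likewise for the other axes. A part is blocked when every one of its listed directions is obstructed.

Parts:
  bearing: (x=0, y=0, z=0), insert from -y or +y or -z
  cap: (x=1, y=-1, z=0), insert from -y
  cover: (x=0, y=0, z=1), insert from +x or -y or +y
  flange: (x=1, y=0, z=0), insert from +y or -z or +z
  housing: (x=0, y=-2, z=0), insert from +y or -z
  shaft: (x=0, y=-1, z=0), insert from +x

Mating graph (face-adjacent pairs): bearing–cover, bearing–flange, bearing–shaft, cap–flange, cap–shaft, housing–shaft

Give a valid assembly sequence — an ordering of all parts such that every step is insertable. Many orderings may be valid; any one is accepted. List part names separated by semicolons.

1. flange@(1, 0, 0) [+y clear] — {flange}
2. bearing@(0, 0, 0) [-y clear] — {bearing, flange}
3. cover@(0, 0, 1) [+x clear] — {bearing, cover, flange}
4. shaft@(0, -1, 0) [+x clear] — {bearing, cover, flange, shaft}
5. housing@(0, -2, 0) [-z clear] — {bearing, cover, flange, housing, shaft}
6. cap@(1, -1, 0) [-y clear] — {bearing, cap, cover, flange, housing, shaft}

flange; bearing; cover; shaft; housing; cap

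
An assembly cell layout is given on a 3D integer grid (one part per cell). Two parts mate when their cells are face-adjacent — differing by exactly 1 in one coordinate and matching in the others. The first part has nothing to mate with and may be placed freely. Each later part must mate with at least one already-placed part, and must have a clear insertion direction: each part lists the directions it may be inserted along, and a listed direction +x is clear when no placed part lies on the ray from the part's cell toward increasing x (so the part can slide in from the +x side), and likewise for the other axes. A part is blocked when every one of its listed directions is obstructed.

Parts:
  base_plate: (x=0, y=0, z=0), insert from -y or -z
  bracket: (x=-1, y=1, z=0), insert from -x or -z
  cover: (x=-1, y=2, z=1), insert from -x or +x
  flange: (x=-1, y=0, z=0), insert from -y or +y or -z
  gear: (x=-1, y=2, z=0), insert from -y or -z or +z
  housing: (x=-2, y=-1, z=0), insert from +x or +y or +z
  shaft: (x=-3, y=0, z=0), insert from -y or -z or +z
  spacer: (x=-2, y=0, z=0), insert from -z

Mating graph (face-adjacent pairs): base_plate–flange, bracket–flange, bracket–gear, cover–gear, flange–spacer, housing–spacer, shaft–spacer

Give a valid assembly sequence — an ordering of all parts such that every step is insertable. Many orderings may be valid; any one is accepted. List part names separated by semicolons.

1. bracket@(-1, 1, 0) [-x clear] — {bracket}
2. gear@(-1, 2, 0) [-z clear] — {bracket, gear}
3. flange@(-1, 0, 0) [-y clear] — {bracket, flange, gear}
4. spacer@(-2, 0, 0) [-z clear] — {bracket, flange, gear, spacer}
5. housing@(-2, -1, 0) [+x clear] — {bracket, flange, gear, housing, spacer}
6. base_plate@(0, 0, 0) [-y clear] — {base_plate, bracket, flange, gear, housing, spacer}
7. shaft@(-3, 0, 0) [-y clear] — {base_plate, bracket, flange, gear, housing, shaft, spacer}
8. cover@(-1, 2, 1) [-x clear] — {base_plate, bracket, cover, flange, gear, housing, shaft, spacer}

bracket; gear; flange; spacer; housing; base_plate; shaft; cover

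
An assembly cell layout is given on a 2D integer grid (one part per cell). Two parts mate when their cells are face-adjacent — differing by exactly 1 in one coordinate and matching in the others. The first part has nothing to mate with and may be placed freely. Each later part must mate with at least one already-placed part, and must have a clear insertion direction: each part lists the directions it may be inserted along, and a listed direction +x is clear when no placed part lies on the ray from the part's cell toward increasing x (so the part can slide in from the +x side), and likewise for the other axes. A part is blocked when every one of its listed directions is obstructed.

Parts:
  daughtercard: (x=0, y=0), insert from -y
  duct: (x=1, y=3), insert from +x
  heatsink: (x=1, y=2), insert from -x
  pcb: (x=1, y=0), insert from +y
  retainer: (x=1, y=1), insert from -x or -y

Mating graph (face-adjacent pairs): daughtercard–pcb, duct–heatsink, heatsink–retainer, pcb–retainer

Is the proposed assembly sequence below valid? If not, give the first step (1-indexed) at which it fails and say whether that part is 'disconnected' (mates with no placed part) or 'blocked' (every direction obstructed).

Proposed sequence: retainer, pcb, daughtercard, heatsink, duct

Invalid at step 2 (blocked)

1. retainer@(1, 1) [-x clear] — {retainer}
2. pcb@(1, 0) — +y all obstructed ⇒ blocked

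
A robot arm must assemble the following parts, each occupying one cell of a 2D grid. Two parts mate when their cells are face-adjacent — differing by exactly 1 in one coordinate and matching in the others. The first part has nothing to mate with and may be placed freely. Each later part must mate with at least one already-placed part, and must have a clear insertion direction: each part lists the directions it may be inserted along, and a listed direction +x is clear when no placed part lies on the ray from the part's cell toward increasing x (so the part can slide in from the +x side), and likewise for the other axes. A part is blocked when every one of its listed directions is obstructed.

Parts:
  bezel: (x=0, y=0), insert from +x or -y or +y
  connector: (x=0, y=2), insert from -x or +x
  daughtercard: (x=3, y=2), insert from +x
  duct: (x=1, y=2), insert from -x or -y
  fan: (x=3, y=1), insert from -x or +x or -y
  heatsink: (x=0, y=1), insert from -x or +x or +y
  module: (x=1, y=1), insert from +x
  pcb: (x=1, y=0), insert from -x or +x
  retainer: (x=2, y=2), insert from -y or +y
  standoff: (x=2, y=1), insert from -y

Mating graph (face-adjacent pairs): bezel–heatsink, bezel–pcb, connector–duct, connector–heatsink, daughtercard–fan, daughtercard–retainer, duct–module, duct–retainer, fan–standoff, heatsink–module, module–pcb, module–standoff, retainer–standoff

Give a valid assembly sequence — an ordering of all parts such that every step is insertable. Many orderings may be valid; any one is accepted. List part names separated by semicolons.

1. bezel@(0, 0) [+x clear] — {bezel}
2. pcb@(1, 0) [+x clear] — {bezel, pcb}
3. heatsink@(0, 1) [-x clear] — {bezel, heatsink, pcb}
4. module@(1, 1) [+x clear] — {bezel, heatsink, module, pcb}
5. duct@(1, 2) [-x clear] — {bezel, duct, heatsink, module, pcb}
6. retainer@(2, 2) [-y clear] — {bezel, duct, heatsink, module, pcb, retainer}
7. standoff@(2, 1) [-y clear] — {bezel, duct, heatsink, module, pcb, retainer, standoff}
8. connector@(0, 2) [-x clear] — {bezel, connector, duct, heatsink, module, pcb, retainer, standoff}
9. fan@(3, 1) [+x clear] — {bezel, connector, duct, fan, heatsink, module, pcb, retainer, standoff}
10. daughtercard@(3, 2) [+x clear] — {bezel, connector, daughtercard, duct, fan, heatsink, module, pcb, retainer, standoff}

bezel; pcb; heatsink; module; duct; retainer; standoff; connector; fan; daughtercard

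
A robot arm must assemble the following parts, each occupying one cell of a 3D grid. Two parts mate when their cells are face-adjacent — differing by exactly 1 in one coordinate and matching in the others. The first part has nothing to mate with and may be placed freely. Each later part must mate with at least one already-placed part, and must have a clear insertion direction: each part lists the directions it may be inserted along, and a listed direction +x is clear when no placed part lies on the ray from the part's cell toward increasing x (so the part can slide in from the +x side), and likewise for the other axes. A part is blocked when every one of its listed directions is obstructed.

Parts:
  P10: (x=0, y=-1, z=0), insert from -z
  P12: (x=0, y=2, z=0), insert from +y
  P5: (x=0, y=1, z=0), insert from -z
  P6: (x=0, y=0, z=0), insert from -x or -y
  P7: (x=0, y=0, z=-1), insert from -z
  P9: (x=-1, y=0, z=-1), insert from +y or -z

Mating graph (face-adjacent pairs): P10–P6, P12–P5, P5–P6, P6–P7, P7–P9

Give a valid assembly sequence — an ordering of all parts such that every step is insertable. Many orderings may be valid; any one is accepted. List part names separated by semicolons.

1. P5@(0, 1, 0) [-z clear] — {P5}
2. P12@(0, 2, 0) [+y clear] — {P12, P5}
3. P6@(0, 0, 0) [-x clear] — {P12, P5, P6}
4. P10@(0, -1, 0) [-z clear] — {P10, P12, P5, P6}
5. P7@(0, 0, -1) [-z clear] — {P10, P12, P5, P6, P7}
6. P9@(-1, 0, -1) [+y clear] — {P10, P12, P5, P6, P7, P9}

P5; P12; P6; P10; P7; P9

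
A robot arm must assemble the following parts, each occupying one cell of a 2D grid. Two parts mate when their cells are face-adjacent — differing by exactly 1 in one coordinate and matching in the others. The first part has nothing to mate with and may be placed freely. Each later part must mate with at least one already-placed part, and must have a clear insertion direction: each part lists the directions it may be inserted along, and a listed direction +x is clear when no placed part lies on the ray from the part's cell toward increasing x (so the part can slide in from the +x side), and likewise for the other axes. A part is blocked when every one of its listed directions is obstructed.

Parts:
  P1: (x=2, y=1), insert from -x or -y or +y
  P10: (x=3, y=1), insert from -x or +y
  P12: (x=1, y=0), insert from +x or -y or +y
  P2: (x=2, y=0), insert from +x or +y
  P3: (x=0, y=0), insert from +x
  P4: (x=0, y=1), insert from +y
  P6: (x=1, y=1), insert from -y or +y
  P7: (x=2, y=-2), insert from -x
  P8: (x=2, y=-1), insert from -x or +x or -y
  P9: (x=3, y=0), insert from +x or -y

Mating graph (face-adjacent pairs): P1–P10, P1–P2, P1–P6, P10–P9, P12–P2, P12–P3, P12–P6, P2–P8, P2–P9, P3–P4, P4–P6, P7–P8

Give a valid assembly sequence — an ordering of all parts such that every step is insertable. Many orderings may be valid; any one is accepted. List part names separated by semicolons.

1. P10@(3, 1) [-x clear] — {P10}
2. P1@(2, 1) [-x clear] — {P1, P10}
3. P6@(1, 1) [-y clear] — {P1, P10, P6}
4. P4@(0, 1) [+y clear] — {P1, P10, P4, P6}
5. P3@(0, 0) [+x clear] — {P1, P10, P3, P4, P6}
6. P2@(2, 0) [+x clear] — {P1, P10, P2, P3, P4, P6}
7. P8@(2, -1) [-x clear] — {P1, P10, P2, P3, P4, P6, P8}
8. P12@(1, 0) [-y clear] — {P1, P10, P12, P2, P3, P4, P6, P8}
9. P9@(3, 0) [+x clear] — {P1, P10, P12, P2, P3, P4, P6, P8, P9}
10. P7@(2, -2) [-x clear] — {P1, P10, P12, P2, P3, P4, P6, P7, P8, P9}

P10; P1; P6; P4; P3; P2; P8; P12; P9; P7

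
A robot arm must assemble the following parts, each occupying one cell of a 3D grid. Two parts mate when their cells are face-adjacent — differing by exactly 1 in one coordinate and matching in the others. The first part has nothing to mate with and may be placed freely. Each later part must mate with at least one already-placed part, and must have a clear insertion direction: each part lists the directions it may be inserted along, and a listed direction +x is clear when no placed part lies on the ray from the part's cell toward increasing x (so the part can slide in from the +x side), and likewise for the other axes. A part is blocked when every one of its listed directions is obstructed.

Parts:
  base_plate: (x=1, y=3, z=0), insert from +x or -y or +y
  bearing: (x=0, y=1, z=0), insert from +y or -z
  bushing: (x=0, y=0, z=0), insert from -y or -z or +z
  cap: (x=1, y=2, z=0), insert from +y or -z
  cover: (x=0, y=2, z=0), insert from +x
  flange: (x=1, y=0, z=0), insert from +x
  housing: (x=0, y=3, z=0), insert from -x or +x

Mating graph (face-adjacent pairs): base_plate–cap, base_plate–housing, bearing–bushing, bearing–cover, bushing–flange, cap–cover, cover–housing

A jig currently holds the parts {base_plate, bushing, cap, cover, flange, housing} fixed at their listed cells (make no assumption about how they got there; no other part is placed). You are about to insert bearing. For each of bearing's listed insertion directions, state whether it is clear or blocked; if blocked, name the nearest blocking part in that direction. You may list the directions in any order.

+y: blocked by cover; -z: clear

+y: nearest on ray is cover@(0, 2, 0) ⇒ blocked
-z: ray from bearing(0, 1, 0) has no placed part ⇒ clear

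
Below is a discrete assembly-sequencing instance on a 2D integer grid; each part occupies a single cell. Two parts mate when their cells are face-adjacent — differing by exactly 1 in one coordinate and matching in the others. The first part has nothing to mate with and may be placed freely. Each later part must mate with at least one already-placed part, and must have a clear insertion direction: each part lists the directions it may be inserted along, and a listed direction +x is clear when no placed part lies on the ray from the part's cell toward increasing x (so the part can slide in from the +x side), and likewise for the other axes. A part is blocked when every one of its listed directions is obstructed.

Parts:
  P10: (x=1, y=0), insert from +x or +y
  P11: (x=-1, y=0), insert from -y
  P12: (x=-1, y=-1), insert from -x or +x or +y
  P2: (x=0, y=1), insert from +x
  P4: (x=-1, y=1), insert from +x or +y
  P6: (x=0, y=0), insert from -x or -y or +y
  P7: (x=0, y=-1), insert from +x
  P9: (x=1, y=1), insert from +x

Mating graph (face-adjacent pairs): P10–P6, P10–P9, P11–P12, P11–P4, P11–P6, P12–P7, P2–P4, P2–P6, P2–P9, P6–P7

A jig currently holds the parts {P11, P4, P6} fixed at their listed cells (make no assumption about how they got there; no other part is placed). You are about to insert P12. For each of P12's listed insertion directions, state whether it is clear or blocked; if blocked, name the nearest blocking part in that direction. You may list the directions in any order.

+x: clear; +y: blocked by P11; -x: clear

-x: ray from P12(-1, -1) has no placed part ⇒ clear
+x: ray from P12(-1, -1) has no placed part ⇒ clear
+y: nearest on ray is P11@(-1, 0) ⇒ blocked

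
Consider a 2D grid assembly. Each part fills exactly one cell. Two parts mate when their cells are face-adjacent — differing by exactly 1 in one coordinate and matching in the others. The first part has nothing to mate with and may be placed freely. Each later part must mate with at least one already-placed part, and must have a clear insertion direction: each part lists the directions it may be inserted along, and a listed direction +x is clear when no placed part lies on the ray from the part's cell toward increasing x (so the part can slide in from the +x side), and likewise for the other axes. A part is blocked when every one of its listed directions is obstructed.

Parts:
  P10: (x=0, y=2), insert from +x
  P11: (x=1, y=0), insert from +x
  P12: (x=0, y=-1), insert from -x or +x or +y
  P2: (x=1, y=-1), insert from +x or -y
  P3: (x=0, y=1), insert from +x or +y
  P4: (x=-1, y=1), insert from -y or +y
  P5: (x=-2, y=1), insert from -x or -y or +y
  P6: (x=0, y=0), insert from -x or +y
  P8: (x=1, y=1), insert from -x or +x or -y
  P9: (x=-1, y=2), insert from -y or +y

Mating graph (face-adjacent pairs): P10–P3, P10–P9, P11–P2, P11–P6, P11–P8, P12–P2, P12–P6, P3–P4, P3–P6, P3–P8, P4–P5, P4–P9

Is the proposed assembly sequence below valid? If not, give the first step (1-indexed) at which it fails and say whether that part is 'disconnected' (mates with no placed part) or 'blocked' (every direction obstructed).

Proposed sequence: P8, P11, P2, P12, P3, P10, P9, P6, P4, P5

Valid

1. P8@(1, 1) [-x clear] — {P8}
2. P11@(1, 0) [+x clear] — {P11, P8}
3. P2@(1, -1) [+x clear] — {P11, P2, P8}
4. P12@(0, -1) [-x clear] — {P11, P12, P2, P8}
5. P3@(0, 1) [+y clear] — {P11, P12, P2, P3, P8}
6. P10@(0, 2) [+x clear] — {P10, P11, P12, P2, P3, P8}
7. P9@(-1, 2) [-y clear] — {P10, P11, P12, P2, P3, P8, P9}
8. P6@(0, 0) [-x clear] — {P10, P11, P12, P2, P3, P6, P8, P9}
9. P4@(-1, 1) [-y clear] — {P10, P11, P12, P2, P3, P4, P6, P8, P9}
10. P5@(-2, 1) [-x clear] — {P10, P11, P12, P2, P3, P4, P5, P6, P8, P9}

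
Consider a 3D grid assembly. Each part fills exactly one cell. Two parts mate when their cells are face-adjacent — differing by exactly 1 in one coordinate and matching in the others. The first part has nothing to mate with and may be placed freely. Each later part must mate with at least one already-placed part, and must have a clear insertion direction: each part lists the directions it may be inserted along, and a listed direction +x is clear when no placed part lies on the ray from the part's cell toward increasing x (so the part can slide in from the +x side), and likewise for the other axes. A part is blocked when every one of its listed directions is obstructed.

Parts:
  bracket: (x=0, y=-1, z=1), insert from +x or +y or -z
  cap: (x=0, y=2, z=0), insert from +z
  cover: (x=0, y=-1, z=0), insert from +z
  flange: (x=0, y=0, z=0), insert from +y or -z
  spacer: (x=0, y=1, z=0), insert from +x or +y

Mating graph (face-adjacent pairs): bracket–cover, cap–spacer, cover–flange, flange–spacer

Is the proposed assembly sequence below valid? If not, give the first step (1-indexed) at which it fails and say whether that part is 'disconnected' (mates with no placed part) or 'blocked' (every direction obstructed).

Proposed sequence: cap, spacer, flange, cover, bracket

1. cap@(0, 2, 0) [+z clear] — {cap}
2. spacer@(0, 1, 0) [+x clear] — {cap, spacer}
3. flange@(0, 0, 0) [-z clear] — {cap, flange, spacer}
4. cover@(0, -1, 0) [+z clear] — {cap, cover, flange, spacer}
5. bracket@(0, -1, 1) [+x clear] — {bracket, cap, cover, flange, spacer}

Valid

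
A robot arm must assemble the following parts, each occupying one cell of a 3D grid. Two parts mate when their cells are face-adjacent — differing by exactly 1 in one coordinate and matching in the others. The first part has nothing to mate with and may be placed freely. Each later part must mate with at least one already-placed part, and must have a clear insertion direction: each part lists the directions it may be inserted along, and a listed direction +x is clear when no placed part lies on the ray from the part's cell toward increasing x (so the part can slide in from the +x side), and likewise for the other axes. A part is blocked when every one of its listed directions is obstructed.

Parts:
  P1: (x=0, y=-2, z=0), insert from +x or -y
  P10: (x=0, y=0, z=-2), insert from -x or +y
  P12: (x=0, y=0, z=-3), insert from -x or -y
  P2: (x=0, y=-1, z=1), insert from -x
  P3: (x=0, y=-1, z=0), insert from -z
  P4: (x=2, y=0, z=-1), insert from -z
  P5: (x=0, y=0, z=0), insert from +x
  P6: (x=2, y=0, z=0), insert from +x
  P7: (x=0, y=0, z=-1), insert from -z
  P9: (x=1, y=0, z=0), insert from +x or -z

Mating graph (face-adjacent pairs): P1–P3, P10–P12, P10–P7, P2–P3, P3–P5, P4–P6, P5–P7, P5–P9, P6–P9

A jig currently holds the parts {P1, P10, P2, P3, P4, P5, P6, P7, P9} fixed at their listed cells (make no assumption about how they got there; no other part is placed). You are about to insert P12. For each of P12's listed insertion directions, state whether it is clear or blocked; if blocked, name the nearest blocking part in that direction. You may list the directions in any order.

-x: clear; -y: clear

-x: ray from P12(0, 0, -3) has no placed part ⇒ clear
-y: ray from P12(0, 0, -3) has no placed part ⇒ clear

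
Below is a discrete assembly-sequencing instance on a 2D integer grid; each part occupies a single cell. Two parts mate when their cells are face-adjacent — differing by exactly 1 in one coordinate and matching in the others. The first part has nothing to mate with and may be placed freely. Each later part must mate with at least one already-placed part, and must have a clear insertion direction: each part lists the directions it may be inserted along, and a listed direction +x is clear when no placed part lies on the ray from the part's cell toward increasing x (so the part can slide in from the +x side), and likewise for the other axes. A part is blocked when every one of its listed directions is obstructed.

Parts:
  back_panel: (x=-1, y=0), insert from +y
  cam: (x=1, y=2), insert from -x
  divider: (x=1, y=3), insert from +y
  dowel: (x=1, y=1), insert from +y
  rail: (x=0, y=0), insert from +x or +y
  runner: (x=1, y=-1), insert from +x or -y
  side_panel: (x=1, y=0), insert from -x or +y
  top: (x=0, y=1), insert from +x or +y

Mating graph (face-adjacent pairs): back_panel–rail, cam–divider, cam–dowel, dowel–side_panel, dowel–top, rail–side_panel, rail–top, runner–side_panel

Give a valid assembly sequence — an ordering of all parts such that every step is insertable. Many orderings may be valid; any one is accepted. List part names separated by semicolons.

top; rail; back_panel; side_panel; runner; dowel; cam; divider

1. top@(0, 1) [+x clear] — {top}
2. rail@(0, 0) [+x clear] — {rail, top}
3. back_panel@(-1, 0) [+y clear] — {back_panel, rail, top}
4. side_panel@(1, 0) [+y clear] — {back_panel, rail, side_panel, top}
5. runner@(1, -1) [+x clear] — {back_panel, rail, runner, side_panel, top}
6. dowel@(1, 1) [+y clear] — {back_panel, dowel, rail, runner, side_panel, top}
7. cam@(1, 2) [-x clear] — {back_panel, cam, dowel, rail, runner, side_panel, top}
8. divider@(1, 3) [+y clear] — {back_panel, cam, divider, dowel, rail, runner, side_panel, top}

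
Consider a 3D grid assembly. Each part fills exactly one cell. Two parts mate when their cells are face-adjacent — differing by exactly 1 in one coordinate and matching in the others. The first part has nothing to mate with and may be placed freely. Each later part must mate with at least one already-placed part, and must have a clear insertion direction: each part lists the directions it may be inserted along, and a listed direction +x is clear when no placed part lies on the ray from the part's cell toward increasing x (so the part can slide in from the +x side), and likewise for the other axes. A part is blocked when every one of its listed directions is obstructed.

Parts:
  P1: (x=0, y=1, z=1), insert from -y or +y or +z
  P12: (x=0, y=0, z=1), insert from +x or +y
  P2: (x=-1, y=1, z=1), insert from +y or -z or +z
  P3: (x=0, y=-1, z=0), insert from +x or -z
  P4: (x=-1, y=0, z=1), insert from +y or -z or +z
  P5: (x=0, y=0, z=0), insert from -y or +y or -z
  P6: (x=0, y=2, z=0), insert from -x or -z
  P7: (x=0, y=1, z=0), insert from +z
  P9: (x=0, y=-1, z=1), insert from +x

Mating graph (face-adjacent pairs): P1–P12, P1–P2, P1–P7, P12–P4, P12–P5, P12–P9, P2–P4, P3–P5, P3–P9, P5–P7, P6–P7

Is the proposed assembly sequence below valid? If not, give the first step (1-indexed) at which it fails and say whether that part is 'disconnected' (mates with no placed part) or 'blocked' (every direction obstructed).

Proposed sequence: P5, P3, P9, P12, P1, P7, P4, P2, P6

Invalid at step 6 (blocked)

1. P5@(0, 0, 0) [-y clear] — {P5}
2. P3@(0, -1, 0) [+x clear] — {P3, P5}
3. P9@(0, -1, 1) [+x clear] — {P3, P5, P9}
4. P12@(0, 0, 1) [+x clear] — {P12, P3, P5, P9}
5. P1@(0, 1, 1) [+y clear] — {P1, P12, P3, P5, P9}
6. P7@(0, 1, 0) — +z all obstructed ⇒ blocked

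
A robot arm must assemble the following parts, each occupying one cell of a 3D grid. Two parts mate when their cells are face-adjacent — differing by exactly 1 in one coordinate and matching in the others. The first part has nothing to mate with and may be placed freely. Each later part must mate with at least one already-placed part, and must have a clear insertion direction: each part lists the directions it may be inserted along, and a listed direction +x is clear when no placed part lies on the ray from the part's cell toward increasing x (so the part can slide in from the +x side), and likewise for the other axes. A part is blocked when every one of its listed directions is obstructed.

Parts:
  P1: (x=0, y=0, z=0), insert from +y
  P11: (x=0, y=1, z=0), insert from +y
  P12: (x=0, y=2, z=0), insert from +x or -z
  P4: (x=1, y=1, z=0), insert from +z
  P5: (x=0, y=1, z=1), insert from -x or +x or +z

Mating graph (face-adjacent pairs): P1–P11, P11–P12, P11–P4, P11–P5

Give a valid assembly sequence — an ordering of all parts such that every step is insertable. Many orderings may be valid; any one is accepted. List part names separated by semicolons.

P1; P11; P5; P12; P4

1. P1@(0, 0, 0) [+y clear] — {P1}
2. P11@(0, 1, 0) [+y clear] — {P1, P11}
3. P5@(0, 1, 1) [-x clear] — {P1, P11, P5}
4. P12@(0, 2, 0) [+x clear] — {P1, P11, P12, P5}
5. P4@(1, 1, 0) [+z clear] — {P1, P11, P12, P4, P5}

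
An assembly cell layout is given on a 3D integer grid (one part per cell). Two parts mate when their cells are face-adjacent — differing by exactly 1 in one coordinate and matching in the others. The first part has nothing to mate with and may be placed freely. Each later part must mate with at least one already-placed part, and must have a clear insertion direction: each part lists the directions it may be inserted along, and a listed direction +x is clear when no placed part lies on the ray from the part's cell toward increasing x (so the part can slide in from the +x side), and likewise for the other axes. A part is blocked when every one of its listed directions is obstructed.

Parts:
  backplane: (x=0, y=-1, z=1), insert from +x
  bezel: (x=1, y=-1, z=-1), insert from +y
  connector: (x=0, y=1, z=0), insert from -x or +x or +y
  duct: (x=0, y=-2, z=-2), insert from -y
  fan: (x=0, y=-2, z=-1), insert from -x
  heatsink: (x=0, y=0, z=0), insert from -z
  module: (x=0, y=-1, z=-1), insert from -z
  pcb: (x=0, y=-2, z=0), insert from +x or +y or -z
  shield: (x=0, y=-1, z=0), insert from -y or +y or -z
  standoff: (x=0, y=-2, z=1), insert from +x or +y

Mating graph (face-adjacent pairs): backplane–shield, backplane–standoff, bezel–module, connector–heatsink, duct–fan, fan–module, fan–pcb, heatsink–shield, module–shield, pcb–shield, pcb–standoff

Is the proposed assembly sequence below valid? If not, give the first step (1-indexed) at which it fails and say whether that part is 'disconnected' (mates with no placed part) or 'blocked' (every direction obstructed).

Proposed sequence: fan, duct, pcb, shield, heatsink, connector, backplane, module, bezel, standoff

1. fan@(0, -2, -1) [-x clear] — {fan}
2. duct@(0, -2, -2) [-y clear] — {duct, fan}
3. pcb@(0, -2, 0) [+x clear] — {duct, fan, pcb}
4. shield@(0, -1, 0) [+y clear] — {duct, fan, pcb, shield}
5. heatsink@(0, 0, 0) [-z clear] — {duct, fan, heatsink, pcb, shield}
6. connector@(0, 1, 0) [-x clear] — {connector, duct, fan, heatsink, pcb, shield}
7. backplane@(0, -1, 1) [+x clear] — {backplane, connector, duct, fan, heatsink, pcb, shield}
8. module@(0, -1, -1) [-z clear] — {backplane, connector, duct, fan, heatsink, module, pcb, shield}
9. bezel@(1, -1, -1) [+y clear] — {backplane, bezel, connector, duct, fan, heatsink, module, pcb, shield}
10. standoff@(0, -2, 1) [+x clear] — {backplane, bezel, connector, duct, fan, heatsink, module, pcb, shield, standoff}

Valid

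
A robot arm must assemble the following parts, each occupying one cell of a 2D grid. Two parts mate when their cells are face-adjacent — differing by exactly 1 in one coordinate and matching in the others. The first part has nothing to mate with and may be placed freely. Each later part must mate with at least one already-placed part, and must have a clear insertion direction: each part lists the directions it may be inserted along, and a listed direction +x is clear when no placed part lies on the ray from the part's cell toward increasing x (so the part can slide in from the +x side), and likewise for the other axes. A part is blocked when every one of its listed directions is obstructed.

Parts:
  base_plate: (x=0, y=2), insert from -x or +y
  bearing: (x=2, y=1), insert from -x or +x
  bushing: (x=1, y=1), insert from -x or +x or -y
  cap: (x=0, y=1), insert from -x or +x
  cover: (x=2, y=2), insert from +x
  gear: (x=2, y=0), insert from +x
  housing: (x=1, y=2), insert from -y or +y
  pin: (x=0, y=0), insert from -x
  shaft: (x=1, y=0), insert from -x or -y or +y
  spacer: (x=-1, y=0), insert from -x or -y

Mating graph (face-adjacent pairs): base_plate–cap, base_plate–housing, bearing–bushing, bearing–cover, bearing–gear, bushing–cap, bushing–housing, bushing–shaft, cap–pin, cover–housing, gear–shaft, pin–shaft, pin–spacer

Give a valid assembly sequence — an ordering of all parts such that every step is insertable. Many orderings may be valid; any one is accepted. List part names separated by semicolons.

gear; bearing; cover; shaft; pin; spacer; housing; base_plate; bushing; cap

1. gear@(2, 0) [+x clear] — {gear}
2. bearing@(2, 1) [-x clear] — {bearing, gear}
3. cover@(2, 2) [+x clear] — {bearing, cover, gear}
4. shaft@(1, 0) [-x clear] — {bearing, cover, gear, shaft}
5. pin@(0, 0) [-x clear] — {bearing, cover, gear, pin, shaft}
6. spacer@(-1, 0) [-x clear] — {bearing, cover, gear, pin, shaft, spacer}
7. housing@(1, 2) [+y clear] — {bearing, cover, gear, housing, pin, shaft, spacer}
8. base_plate@(0, 2) [-x clear] — {base_plate, bearing, cover, gear, housing, pin, shaft, spacer}
9. bushing@(1, 1) [-x clear] — {base_plate, bearing, bushing, cover, gear, housing, pin, shaft, spacer}
10. cap@(0, 1) [-x clear] — {base_plate, bearing, bushing, cap, cover, gear, housing, pin, shaft, spacer}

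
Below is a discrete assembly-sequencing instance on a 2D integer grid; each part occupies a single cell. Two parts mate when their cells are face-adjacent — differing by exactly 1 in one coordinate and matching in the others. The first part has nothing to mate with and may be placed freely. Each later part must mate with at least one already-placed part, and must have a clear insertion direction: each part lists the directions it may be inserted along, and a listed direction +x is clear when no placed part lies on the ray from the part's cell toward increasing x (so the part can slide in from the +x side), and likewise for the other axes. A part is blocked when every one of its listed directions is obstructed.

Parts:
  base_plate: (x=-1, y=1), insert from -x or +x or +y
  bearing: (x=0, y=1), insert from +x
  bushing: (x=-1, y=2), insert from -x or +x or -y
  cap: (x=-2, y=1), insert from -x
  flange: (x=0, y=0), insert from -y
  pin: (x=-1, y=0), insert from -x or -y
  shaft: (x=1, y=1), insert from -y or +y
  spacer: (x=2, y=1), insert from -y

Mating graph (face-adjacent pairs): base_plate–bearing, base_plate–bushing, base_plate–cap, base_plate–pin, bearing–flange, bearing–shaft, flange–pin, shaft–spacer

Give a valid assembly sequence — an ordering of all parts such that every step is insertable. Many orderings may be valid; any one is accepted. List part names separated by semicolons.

1. cap@(-2, 1) [-x clear] — {cap}
2. base_plate@(-1, 1) [+x clear] — {base_plate, cap}
3. bearing@(0, 1) [+x clear] — {base_plate, bearing, cap}
4. shaft@(1, 1) [-y clear] — {base_plate, bearing, cap, shaft}
5. spacer@(2, 1) [-y clear] — {base_plate, bearing, cap, shaft, spacer}
6. flange@(0, 0) [-y clear] — {base_plate, bearing, cap, flange, shaft, spacer}
7. bushing@(-1, 2) [-x clear] — {base_plate, bearing, bushing, cap, flange, shaft, spacer}
8. pin@(-1, 0) [-x clear] — {base_plate, bearing, bushing, cap, flange, pin, shaft, spacer}

cap; base_plate; bearing; shaft; spacer; flange; bushing; pin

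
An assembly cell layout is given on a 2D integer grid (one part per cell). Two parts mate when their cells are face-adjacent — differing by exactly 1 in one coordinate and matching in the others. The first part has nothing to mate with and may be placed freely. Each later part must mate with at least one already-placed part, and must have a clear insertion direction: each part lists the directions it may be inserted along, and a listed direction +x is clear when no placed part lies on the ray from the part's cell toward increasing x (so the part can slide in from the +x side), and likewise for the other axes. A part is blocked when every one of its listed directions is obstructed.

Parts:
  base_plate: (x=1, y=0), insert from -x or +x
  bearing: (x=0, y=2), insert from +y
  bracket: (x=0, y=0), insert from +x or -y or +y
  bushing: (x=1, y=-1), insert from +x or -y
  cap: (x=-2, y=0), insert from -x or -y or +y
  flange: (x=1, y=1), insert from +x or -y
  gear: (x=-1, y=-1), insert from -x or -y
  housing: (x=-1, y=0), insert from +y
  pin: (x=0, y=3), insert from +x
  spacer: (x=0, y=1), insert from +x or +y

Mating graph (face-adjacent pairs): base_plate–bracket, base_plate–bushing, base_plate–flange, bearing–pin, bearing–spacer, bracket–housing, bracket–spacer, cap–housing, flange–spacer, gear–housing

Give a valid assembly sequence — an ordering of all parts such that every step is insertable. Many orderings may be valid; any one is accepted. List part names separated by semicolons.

bushing; base_plate; bracket; spacer; bearing; flange; pin; housing; gear; cap

1. bushing@(1, -1) [+x clear] — {bushing}
2. base_plate@(1, 0) [-x clear] — {base_plate, bushing}
3. bracket@(0, 0) [-y clear] — {base_plate, bracket, bushing}
4. spacer@(0, 1) [+x clear] — {base_plate, bracket, bushing, spacer}
5. bearing@(0, 2) [+y clear] — {base_plate, bearing, bracket, bushing, spacer}
6. flange@(1, 1) [+x clear] — {base_plate, bearing, bracket, bushing, flange, spacer}
7. pin@(0, 3) [+x clear] — {base_plate, bearing, bracket, bushing, flange, pin, spacer}
8. housing@(-1, 0) [+y clear] — {base_plate, bearing, bracket, bushing, flange, housing, pin, spacer}
9. gear@(-1, -1) [-x clear] — {base_plate, bearing, bracket, bushing, flange, gear, housing, pin, spacer}
10. cap@(-2, 0) [-x clear] — {base_plate, bearing, bracket, bushing, cap, flange, gear, housing, pin, spacer}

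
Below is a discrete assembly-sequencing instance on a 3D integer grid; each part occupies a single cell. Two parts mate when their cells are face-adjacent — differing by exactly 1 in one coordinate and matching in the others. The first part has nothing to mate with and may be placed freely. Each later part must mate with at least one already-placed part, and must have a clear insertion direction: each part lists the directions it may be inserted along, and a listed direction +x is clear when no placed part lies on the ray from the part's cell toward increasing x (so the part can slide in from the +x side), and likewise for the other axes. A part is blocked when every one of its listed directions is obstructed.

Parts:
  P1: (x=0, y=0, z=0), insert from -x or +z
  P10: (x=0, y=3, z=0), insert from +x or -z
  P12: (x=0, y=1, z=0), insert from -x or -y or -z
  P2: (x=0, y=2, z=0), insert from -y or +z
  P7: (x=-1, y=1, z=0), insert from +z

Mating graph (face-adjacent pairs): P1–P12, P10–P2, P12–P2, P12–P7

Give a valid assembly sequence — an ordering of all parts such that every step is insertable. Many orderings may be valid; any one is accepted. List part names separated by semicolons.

P12; P7; P1; P2; P10

1. P12@(0, 1, 0) [-x clear] — {P12}
2. P7@(-1, 1, 0) [+z clear] — {P12, P7}
3. P1@(0, 0, 0) [-x clear] — {P1, P12, P7}
4. P2@(0, 2, 0) [+z clear] — {P1, P12, P2, P7}
5. P10@(0, 3, 0) [+x clear] — {P1, P10, P12, P2, P7}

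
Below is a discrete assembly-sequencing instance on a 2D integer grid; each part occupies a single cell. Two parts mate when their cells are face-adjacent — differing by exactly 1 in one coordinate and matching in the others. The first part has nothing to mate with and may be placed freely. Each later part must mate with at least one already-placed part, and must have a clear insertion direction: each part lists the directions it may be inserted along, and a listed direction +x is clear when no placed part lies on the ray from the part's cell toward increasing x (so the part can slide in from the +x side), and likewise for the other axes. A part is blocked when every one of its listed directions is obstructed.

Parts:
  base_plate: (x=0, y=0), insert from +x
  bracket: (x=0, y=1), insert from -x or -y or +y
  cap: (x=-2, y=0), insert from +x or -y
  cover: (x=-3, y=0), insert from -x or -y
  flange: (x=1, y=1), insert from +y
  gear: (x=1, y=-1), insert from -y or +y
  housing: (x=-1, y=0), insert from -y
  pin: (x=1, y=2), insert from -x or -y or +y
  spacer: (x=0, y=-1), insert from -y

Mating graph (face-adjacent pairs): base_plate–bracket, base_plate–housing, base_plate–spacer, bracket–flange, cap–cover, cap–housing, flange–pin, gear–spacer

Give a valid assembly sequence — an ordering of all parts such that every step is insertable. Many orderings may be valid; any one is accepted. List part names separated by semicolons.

flange; bracket; pin; base_plate; spacer; gear; housing; cap; cover

1. flange@(1, 1) [+y clear] — {flange}
2. bracket@(0, 1) [-x clear] — {bracket, flange}
3. pin@(1, 2) [-x clear] — {bracket, flange, pin}
4. base_plate@(0, 0) [+x clear] — {base_plate, bracket, flange, pin}
5. spacer@(0, -1) [-y clear] — {base_plate, bracket, flange, pin, spacer}
6. gear@(1, -1) [-y clear] — {base_plate, bracket, flange, gear, pin, spacer}
7. housing@(-1, 0) [-y clear] — {base_plate, bracket, flange, gear, housing, pin, spacer}
8. cap@(-2, 0) [-y clear] — {base_plate, bracket, cap, flange, gear, housing, pin, spacer}
9. cover@(-3, 0) [-x clear] — {base_plate, bracket, cap, cover, flange, gear, housing, pin, spacer}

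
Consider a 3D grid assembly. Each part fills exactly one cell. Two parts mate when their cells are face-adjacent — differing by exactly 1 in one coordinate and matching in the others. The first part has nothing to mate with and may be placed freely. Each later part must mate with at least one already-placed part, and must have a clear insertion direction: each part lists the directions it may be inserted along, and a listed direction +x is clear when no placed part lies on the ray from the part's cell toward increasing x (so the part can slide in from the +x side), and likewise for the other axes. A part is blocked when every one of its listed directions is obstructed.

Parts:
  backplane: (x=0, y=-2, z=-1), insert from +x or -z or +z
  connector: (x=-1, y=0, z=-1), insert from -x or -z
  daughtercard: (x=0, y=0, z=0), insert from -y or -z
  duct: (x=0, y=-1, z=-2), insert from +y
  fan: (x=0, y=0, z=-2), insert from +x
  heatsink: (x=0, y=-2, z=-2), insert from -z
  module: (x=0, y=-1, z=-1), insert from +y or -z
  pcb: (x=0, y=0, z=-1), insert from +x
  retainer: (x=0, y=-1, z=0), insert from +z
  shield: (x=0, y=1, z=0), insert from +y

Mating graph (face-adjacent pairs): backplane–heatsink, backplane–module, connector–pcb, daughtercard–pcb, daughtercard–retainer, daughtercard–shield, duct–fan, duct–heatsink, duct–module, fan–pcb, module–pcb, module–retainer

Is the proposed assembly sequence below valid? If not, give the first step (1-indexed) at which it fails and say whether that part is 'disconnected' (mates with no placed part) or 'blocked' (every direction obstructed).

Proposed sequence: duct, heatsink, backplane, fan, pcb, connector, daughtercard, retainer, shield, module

Invalid at step 10 (blocked)

1. duct@(0, -1, -2) [+y clear] — {duct}
2. heatsink@(0, -2, -2) [-z clear] — {duct, heatsink}
3. backplane@(0, -2, -1) [+x clear] — {backplane, duct, heatsink}
4. fan@(0, 0, -2) [+x clear] — {backplane, duct, fan, heatsink}
5. pcb@(0, 0, -1) [+x clear] — {backplane, duct, fan, heatsink, pcb}
6. connector@(-1, 0, -1) [-x clear] — {backplane, connector, duct, fan, heatsink, pcb}
7. daughtercard@(0, 0, 0) [-y clear] — {backplane, connector, daughtercard, duct, fan, heatsink, pcb}
8. retainer@(0, -1, 0) [+z clear] — {backplane, connector, daughtercard, duct, fan, heatsink, pcb, retainer}
9. shield@(0, 1, 0) [+y clear] — {backplane, connector, daughtercard, duct, fan, heatsink, pcb, retainer, shield}
10. module@(0, -1, -1) — +y/-z all obstructed ⇒ blocked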